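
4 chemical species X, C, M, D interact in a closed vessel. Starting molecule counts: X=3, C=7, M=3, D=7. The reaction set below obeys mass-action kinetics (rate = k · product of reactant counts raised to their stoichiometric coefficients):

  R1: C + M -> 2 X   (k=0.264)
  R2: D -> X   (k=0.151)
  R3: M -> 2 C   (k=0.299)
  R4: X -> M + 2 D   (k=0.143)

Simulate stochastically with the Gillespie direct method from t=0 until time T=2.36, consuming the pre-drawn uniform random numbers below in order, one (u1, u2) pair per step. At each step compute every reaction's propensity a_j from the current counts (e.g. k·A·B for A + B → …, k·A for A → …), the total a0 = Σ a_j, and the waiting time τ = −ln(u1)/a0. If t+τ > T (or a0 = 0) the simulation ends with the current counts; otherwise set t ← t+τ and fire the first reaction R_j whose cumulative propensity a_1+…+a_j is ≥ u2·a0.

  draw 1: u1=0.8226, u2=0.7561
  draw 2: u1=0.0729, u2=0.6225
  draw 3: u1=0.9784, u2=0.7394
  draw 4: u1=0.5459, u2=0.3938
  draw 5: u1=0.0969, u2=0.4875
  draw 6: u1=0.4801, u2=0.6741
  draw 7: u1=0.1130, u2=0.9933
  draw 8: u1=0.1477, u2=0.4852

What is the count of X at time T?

t=0.000: X=3 C=7 M=3 D=7
Draw 1: a1=5.544, a2=1.057, a3=0.897, a4=0.429, a0=7.927; τ=−ln(0.8226)/7.927=0.025 → t=0.025; u2·a0=0.7561·7.927=5.994; a1=5.544 < 5.994 ≤ a1+a2=6.601 → R2 fires; X=4 C=7 M=3 D=6
Draw 2: a1=5.544, a2=0.906, a3=0.897, a4=0.572, a0=7.919; τ=−ln(0.0729)/7.919=0.331 → t=0.355; u2·a0=0.6225·7.919=4.930 ≤ a1=5.544 → R1 fires; X=6 C=6 M=2 D=6
Draw 3: a1=3.168, a2=0.906, a3=0.598, a4=0.858, a0=5.530; τ=−ln(0.9784)/5.530=0.004 → t=0.359; u2·a0=0.7394·5.530=4.089; a1+a2=4.074 < 4.089 ≤ a1+…+a3=4.672 → R3 fires; X=6 C=8 M=1 D=6
Draw 4: a1=2.112, a2=0.906, a3=0.299, a4=0.858, a0=4.175; τ=−ln(0.5459)/4.175=0.145 → t=0.504; u2·a0=0.3938·4.175=1.644 ≤ a1=2.112 → R1 fires; X=8 C=7 M=0 D=6
Draw 5: a1=0.000, a2=0.906, a3=0.000, a4=1.144, a0=2.050; τ=−ln(0.0969)/2.050=1.139 → t=1.643; u2·a0=0.4875·2.050=0.999; a1+…+a3=0.906 < 0.999 ≤ a1+…+a4=2.050 → R4 fires; X=7 C=7 M=1 D=8
Draw 6: a1=1.848, a2=1.208, a3=0.299, a4=1.001, a0=4.356; τ=−ln(0.4801)/4.356=0.168 → t=1.811; u2·a0=0.6741·4.356=2.936; a1=1.848 < 2.936 ≤ a1+a2=3.056 → R2 fires; X=8 C=7 M=1 D=7
Draw 7: a1=1.848, a2=1.057, a3=0.299, a4=1.144, a0=4.348; τ=−ln(0.1130)/4.348=0.501 → t=2.313; u2·a0=0.9933·4.348=4.319; a1+…+a3=3.204 < 4.319 ≤ a1+…+a4=4.348 → R4 fires; X=7 C=7 M=2 D=9
Draw 8: a1=3.696, a2=1.359, a3=0.598, a4=1.001, a0=6.654; τ=−ln(0.1477)/6.654=0.287 → t=2.600 > T=2.36: stop.
Read off X at T=2.36: 7

X at T = 7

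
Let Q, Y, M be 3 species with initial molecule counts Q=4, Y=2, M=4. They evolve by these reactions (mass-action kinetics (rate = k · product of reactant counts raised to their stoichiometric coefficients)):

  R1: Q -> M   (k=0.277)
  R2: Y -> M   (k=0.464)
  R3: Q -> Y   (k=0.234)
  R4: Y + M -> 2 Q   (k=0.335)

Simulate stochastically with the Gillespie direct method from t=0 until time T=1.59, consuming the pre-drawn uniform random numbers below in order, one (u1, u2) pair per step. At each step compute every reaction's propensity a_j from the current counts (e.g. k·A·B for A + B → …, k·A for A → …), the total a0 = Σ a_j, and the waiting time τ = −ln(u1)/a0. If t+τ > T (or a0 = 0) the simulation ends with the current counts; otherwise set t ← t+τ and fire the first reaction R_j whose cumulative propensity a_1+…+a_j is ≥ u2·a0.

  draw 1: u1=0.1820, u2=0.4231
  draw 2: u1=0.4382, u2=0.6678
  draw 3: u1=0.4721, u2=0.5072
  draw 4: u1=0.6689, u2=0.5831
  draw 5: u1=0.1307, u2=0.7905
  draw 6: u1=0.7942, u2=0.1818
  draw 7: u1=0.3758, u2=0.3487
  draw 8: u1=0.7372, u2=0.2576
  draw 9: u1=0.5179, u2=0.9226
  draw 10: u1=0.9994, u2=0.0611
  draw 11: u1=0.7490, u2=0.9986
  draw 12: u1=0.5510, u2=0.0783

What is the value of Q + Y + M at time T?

Value at T = 10

Check how each reaction changes W = Q + Y + M (weight of products minus weight of reactants):
R1: Q -> M: (1·1) − (1·1) = 1 − 1 = 0
R2: Y -> M: (1·1) − (1·1) = 1 − 1 = 0
R3: Q -> Y: (1·1) − (1·1) = 1 − 1 = 0
R4: Y + M -> 2 Q: (1·2) − (1·1 + 1·1) = 2 − 2 = 0
Every reaction leaves W unchanged, so W is conserved and no simulation is needed: W(T) = W(0) = 4 + 2 + 4 = 10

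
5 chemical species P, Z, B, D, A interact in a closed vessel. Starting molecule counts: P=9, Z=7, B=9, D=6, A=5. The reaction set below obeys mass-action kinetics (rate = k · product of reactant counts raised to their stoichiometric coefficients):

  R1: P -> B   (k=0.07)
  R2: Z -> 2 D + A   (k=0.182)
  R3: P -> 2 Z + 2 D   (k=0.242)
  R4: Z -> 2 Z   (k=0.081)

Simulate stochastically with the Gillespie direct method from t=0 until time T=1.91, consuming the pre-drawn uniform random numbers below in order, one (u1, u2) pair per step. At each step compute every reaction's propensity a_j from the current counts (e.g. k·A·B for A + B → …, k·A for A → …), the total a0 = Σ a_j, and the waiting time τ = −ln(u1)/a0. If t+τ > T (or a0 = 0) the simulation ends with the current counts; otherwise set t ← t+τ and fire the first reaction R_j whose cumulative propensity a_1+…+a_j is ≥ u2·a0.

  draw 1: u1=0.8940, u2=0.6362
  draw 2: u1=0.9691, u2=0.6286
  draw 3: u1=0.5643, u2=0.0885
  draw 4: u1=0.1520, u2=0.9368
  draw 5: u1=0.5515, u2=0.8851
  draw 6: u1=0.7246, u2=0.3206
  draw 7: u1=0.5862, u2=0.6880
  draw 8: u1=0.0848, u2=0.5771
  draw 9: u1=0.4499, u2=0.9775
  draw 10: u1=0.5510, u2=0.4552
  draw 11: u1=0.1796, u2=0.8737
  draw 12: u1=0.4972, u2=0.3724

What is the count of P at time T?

P at T = 4

t=0.000: P=9 Z=7 B=9 D=6 A=5
Draw 1: a1=0.630, a2=1.274, a3=2.178, a4=0.567, a0=4.649; τ=−ln(0.8940)/4.649=0.024 → t=0.024; u2·a0=0.6362·4.649=2.958; a1+a2=1.904 < 2.958 ≤ a1+…+a3=4.082 → R3 fires; P=8 Z=9 B=9 D=8 A=5
Draw 2: a1=0.560, a2=1.638, a3=1.936, a4=0.729, a0=4.863; τ=−ln(0.9691)/4.863=0.006 → t=0.031; u2·a0=0.6286·4.863=3.057; a1+a2=2.198 < 3.057 ≤ a1+…+a3=4.134 → R3 fires; P=7 Z=11 B=9 D=10 A=5
Draw 3: a1=0.490, a2=2.002, a3=1.694, a4=0.891, a0=5.077; τ=−ln(0.5643)/5.077=0.113 → t=0.143; u2·a0=0.0885·5.077=0.449 ≤ a1=0.490 → R1 fires; P=6 Z=11 B=10 D=10 A=5
Draw 4: a1=0.420, a2=2.002, a3=1.452, a4=0.891, a0=4.765; τ=−ln(0.1520)/4.765=0.395 → t=0.539; u2·a0=0.9368·4.765=4.464; a1+…+a3=3.874 < 4.464 ≤ a1+…+a4=4.765 → R4 fires; P=6 Z=12 B=10 D=10 A=5
Draw 5: a1=0.420, a2=2.184, a3=1.452, a4=0.972, a0=5.028; τ=−ln(0.5515)/5.028=0.118 → t=0.657; u2·a0=0.8851·5.028=4.450; a1+…+a3=4.056 < 4.450 ≤ a1+…+a4=5.028 → R4 fires; P=6 Z=13 B=10 D=10 A=5
Draw 6: a1=0.420, a2=2.366, a3=1.452, a4=1.053, a0=5.291; τ=−ln(0.7246)/5.291=0.061 → t=0.718; u2·a0=0.3206·5.291=1.696; a1=0.420 < 1.696 ≤ a1+a2=2.786 → R2 fires; P=6 Z=12 B=10 D=12 A=6
Draw 7: a1=0.420, a2=2.184, a3=1.452, a4=0.972, a0=5.028; τ=−ln(0.5862)/5.028=0.106 → t=0.824; u2·a0=0.6880·5.028=3.459; a1+a2=2.604 < 3.459 ≤ a1+…+a3=4.056 → R3 fires; P=5 Z=14 B=10 D=14 A=6
Draw 8: a1=0.350, a2=2.548, a3=1.210, a4=1.134, a0=5.242; τ=−ln(0.0848)/5.242=0.471 → t=1.295; u2·a0=0.5771·5.242=3.025; a1+a2=2.898 < 3.025 ≤ a1+…+a3=4.108 → R3 fires; P=4 Z=16 B=10 D=16 A=6
Draw 9: a1=0.280, a2=2.912, a3=0.968, a4=1.296, a0=5.456; τ=−ln(0.4499)/5.456=0.146 → t=1.441; u2·a0=0.9775·5.456=5.333; a1+…+a3=4.160 < 5.333 ≤ a1+…+a4=5.456 → R4 fires; P=4 Z=17 B=10 D=16 A=6
Draw 10: a1=0.280, a2=3.094, a3=0.968, a4=1.377, a0=5.719; τ=−ln(0.5510)/5.719=0.104 → t=1.545; u2·a0=0.4552·5.719=2.603; a1=0.280 < 2.603 ≤ a1+a2=3.374 → R2 fires; P=4 Z=16 B=10 D=18 A=7
Draw 11: a1=0.280, a2=2.912, a3=0.968, a4=1.296, a0=5.456; τ=−ln(0.1796)/5.456=0.315 → t=1.860; u2·a0=0.8737·5.456=4.767; a1+…+a3=4.160 < 4.767 ≤ a1+…+a4=5.456 → R4 fires; P=4 Z=17 B=10 D=18 A=7
Draw 12: a1=0.280, a2=3.094, a3=0.968, a4=1.377, a0=5.719; τ=−ln(0.4972)/5.719=0.122 → t=1.982 > T=1.91: stop.
Read off P at T=1.91: 4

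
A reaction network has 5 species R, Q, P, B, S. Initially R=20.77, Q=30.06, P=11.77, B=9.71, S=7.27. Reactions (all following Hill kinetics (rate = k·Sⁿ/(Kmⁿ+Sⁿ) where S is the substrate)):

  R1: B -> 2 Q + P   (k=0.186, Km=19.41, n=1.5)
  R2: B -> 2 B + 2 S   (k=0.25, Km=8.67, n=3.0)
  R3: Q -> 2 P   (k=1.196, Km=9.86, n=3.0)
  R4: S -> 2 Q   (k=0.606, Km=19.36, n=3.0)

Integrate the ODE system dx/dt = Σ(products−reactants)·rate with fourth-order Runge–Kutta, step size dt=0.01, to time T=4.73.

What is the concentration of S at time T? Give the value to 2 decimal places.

S at T = 8.51

RK4 with dt=0.01: 473 steps to T=4.73. Trajectory (selected grid times):
t=0.00: R=20.77 Q=30.06 P=11.77 B=9.71 S=7.27
t=0.53: R=20.77 Q=29.53 P=13.02 B=9.76 S=7.41
t=1.05: R=20.77 Q=29.02 P=14.24 B=9.81 S=7.54
t=1.58: R=20.77 Q=28.50 P=15.49 B=9.87 S=7.68
t=2.10: R=20.77 Q=27.99 P=16.71 B=9.92 S=7.82
t=2.63: R=20.77 Q=27.48 P=17.95 B=9.97 S=7.96
t=3.15: R=20.77 Q=26.98 P=19.16 B=10.02 S=8.10
t=3.68: R=20.77 Q=26.47 P=20.39 B=10.08 S=8.23
t=4.20: R=20.77 Q=25.98 P=21.60 B=10.13 S=8.37
t=4.73: R=20.77 Q=25.49 P=22.83 B=10.19 S=8.51
Read off S at T=4.73: 8.51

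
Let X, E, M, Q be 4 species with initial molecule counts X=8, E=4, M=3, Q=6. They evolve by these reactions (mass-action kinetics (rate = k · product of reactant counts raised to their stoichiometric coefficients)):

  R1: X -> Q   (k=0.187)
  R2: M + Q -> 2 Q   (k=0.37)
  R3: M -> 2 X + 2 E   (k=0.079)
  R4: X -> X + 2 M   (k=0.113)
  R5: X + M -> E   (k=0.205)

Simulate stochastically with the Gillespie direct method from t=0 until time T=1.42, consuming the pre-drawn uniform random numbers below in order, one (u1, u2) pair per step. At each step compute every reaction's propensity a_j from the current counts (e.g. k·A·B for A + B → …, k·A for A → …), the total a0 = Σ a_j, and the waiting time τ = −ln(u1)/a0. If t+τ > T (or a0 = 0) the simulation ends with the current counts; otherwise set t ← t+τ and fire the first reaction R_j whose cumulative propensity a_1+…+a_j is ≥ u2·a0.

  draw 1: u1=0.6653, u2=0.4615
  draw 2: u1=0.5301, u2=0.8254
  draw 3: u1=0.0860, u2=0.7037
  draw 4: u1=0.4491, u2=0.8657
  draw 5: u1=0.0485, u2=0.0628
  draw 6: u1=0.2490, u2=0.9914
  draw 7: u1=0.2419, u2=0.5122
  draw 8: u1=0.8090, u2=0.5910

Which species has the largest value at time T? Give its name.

Dominant species at T: Q

t=0.000: X=8 E=4 M=3 Q=6
Draw 1: a1=1.496, a2=6.660, a3=0.237, a4=0.904, a5=4.920, a0=14.217; τ=−ln(0.6653)/14.217=0.029 → t=0.029; u2·a0=0.4615·14.217=6.561; a1=1.496 < 6.561 ≤ a1+a2=8.156 → R2 fires; X=8 E=4 M=2 Q=7
Draw 2: a1=1.496, a2=5.180, a3=0.158, a4=0.904, a5=3.280, a0=11.018; τ=−ln(0.5301)/11.018=0.058 → t=0.086; u2·a0=0.8254·11.018=9.094; a1+…+a4=7.738 < 9.094 ≤ a1+…+a5=11.018 → R5 fires; X=7 E=5 M=1 Q=7
Draw 3: a1=1.309, a2=2.590, a3=0.079, a4=0.791, a5=1.435, a0=6.204; τ=−ln(0.0860)/6.204=0.395 → t=0.482; u2·a0=0.7037·6.204=4.366; a1+…+a3=3.978 < 4.366 ≤ a1+…+a4=4.769 → R4 fires; X=7 E=5 M=3 Q=7
Draw 4: a1=1.309, a2=7.770, a3=0.237, a4=0.791, a5=4.305, a0=14.412; τ=−ln(0.4491)/14.412=0.056 → t=0.537; u2·a0=0.8657·14.412=12.476; a1+…+a4=10.107 < 12.476 ≤ a1+…+a5=14.412 → R5 fires; X=6 E=6 M=2 Q=7
Draw 5: a1=1.122, a2=5.180, a3=0.158, a4=0.678, a5=2.460, a0=9.598; τ=−ln(0.0485)/9.598=0.315 → t=0.853; u2·a0=0.0628·9.598=0.603 ≤ a1=1.122 → R1 fires; X=5 E=6 M=2 Q=8
Draw 6: a1=0.935, a2=5.920, a3=0.158, a4=0.565, a5=2.050, a0=9.628; τ=−ln(0.2490)/9.628=0.144 → t=0.997; u2·a0=0.9914·9.628=9.545; a1+…+a4=7.578 < 9.545 ≤ a1+…+a5=9.628 → R5 fires; X=4 E=7 M=1 Q=8
Draw 7: a1=0.748, a2=2.960, a3=0.079, a4=0.452, a5=0.820, a0=5.059; τ=−ln(0.2419)/5.059=0.281 → t=1.278; u2·a0=0.5122·5.059=2.591; a1=0.748 < 2.591 ≤ a1+a2=3.708 → R2 fires; X=4 E=7 M=0 Q=9
Draw 8: a1=0.748, a2=0.000, a3=0.000, a4=0.452, a5=0.000, a0=1.200; τ=−ln(0.8090)/1.200=0.177 → t=1.454 > T=1.42: stop.
At T=1.42: X=4 E=7 M=0 Q=9; the largest is Q.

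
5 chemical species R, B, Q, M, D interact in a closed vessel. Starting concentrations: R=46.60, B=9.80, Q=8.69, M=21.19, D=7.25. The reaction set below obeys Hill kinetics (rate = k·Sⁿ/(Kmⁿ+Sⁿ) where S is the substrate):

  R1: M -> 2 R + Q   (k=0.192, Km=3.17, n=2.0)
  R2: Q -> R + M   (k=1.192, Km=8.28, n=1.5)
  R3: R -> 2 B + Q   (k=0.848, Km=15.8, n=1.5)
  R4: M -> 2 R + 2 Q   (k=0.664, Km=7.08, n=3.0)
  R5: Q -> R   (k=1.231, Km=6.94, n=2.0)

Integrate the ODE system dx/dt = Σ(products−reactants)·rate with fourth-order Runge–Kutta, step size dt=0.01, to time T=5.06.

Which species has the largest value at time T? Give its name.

RK4 with dt=0.01: 506 steps to T=5.06. Trajectory (selected grid times):
t=0.00: R=46.60 B=9.80 Q=8.69 M=21.19 D=7.25
t=0.56: R=47.91 B=10.60 Q=9.13 M=21.08 D=7.25
t=1.12: R=49.24 B=11.40 Q=9.54 M=20.98 D=7.25
t=1.69: R=50.62 B=12.22 Q=9.94 M=20.89 D=7.25
t=2.25: R=52.00 B=13.03 Q=10.32 M=20.81 D=7.25
t=2.81: R=53.39 B=13.84 Q=10.67 M=20.74 D=7.25
t=3.37: R=54.79 B=14.66 Q=11.01 M=20.68 D=7.25
t=3.94: R=56.23 B=15.50 Q=11.35 M=20.62 D=7.25
t=4.50: R=57.66 B=16.33 Q=11.66 M=20.57 D=7.25
t=5.06: R=59.11 B=17.17 Q=11.96 M=20.53 D=7.25
At T=5.06: R=59.11 B=17.17 Q=11.96 M=20.53 D=7.25; the largest is R.

Dominant species at T: R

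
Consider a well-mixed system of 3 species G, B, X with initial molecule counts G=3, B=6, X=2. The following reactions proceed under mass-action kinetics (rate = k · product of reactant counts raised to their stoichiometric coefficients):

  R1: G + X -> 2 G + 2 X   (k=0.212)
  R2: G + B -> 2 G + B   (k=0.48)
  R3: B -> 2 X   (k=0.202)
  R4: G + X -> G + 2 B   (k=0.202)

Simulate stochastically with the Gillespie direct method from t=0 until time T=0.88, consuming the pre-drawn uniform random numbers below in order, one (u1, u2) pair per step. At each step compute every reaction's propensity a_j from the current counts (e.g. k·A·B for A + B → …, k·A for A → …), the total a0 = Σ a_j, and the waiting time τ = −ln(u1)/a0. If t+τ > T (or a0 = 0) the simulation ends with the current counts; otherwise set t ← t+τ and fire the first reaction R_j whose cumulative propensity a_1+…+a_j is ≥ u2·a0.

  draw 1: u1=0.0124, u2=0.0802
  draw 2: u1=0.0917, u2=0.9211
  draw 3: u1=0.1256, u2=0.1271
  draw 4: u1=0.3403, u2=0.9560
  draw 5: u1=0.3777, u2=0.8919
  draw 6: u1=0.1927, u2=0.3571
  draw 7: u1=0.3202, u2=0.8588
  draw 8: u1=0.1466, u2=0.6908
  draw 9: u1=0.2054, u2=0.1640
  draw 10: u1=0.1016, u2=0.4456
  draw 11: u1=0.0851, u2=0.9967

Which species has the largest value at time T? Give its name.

t=0.000: G=3 B=6 X=2
Draw 1: a1=1.272, a2=8.640, a3=1.212, a4=1.212, a0=12.336; τ=−ln(0.0124)/12.336=0.356 → t=0.356; u2·a0=0.0802·12.336=0.989 ≤ a1=1.272 → R1 fires; G=4 B=6 X=3
Draw 2: a1=2.544, a2=11.520, a3=1.212, a4=2.424, a0=17.700; τ=−ln(0.0917)/17.700=0.135 → t=0.491; u2·a0=0.9211·17.700=16.303; a1+…+a3=15.276 < 16.303 ≤ a1+…+a4=17.700 → R4 fires; G=4 B=8 X=2
Draw 3: a1=1.696, a2=15.360, a3=1.616, a4=1.616, a0=20.288; τ=−ln(0.1256)/20.288=0.102 → t=0.593; u2·a0=0.1271·20.288=2.579; a1=1.696 < 2.579 ≤ a1+a2=17.056 → R2 fires; G=5 B=8 X=2
Draw 4: a1=2.120, a2=19.200, a3=1.616, a4=2.020, a0=24.956; τ=−ln(0.3403)/24.956=0.043 → t=0.636; u2·a0=0.9560·24.956=23.858; a1+…+a3=22.936 < 23.858 ≤ a1+…+a4=24.956 → R4 fires; G=5 B=10 X=1
Draw 5: a1=1.060, a2=24.000, a3=2.020, a4=1.010, a0=28.090; τ=−ln(0.3777)/28.090=0.035 → t=0.671; u2·a0=0.8919·28.090=25.053; a1=1.060 < 25.053 ≤ a1+a2=25.060 → R2 fires; G=6 B=10 X=1
Draw 6: a1=1.272, a2=28.800, a3=2.020, a4=1.212, a0=33.304; τ=−ln(0.1927)/33.304=0.049 → t=0.720; u2·a0=0.3571·33.304=11.893; a1=1.272 < 11.893 ≤ a1+a2=30.072 → R2 fires; G=7 B=10 X=1
Draw 7: a1=1.484, a2=33.600, a3=2.020, a4=1.414, a0=38.518; τ=−ln(0.3202)/38.518=0.030 → t=0.750; u2·a0=0.8588·38.518=33.079; a1=1.484 < 33.079 ≤ a1+a2=35.084 → R2 fires; G=8 B=10 X=1
Draw 8: a1=1.696, a2=38.400, a3=2.020, a4=1.616, a0=43.732; τ=−ln(0.1466)/43.732=0.044 → t=0.794; u2·a0=0.6908·43.732=30.210; a1=1.696 < 30.210 ≤ a1+a2=40.096 → R2 fires; G=9 B=10 X=1
Draw 9: a1=1.908, a2=43.200, a3=2.020, a4=1.818, a0=48.946; τ=−ln(0.2054)/48.946=0.032 → t=0.826; u2·a0=0.1640·48.946=8.027; a1=1.908 < 8.027 ≤ a1+a2=45.108 → R2 fires; G=10 B=10 X=1
Draw 10: a1=2.120, a2=48.000, a3=2.020, a4=2.020, a0=54.160; τ=−ln(0.1016)/54.160=0.042 → t=0.868; u2·a0=0.4456·54.160=24.134; a1=2.120 < 24.134 ≤ a1+a2=50.120 → R2 fires; G=11 B=10 X=1
Draw 11: a1=2.332, a2=52.800, a3=2.020, a4=2.222, a0=59.374; τ=−ln(0.0851)/59.374=0.041 → t=0.910 > T=0.88: stop.
At T=0.88: G=11 B=10 X=1; the largest is G.

Dominant species at T: G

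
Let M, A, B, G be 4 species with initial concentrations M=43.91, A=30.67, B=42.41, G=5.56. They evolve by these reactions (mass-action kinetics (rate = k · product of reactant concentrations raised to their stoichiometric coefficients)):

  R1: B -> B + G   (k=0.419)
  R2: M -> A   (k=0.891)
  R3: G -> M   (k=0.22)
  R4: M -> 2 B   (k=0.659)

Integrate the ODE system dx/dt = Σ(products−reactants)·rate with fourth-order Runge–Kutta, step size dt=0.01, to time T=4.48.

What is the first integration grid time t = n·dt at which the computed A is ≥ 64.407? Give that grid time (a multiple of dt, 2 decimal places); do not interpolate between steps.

Threshold first reached at t = 2.82

RK4 with dt=0.01: 448 steps to T=4.48. Trajectory (selected grid times):
t=0.00: M=43.91 A=30.67 B=42.41 G=5.56
t=0.50: M=21.07 A=44.45 B=62.80 G=15.70
t=1.00: M=11.42 A=51.37 B=73.03 G=27.66
t=1.49: M=7.94 A=55.45 B=79.07 G=39.68
t=1.99: M=7.22 A=58.76 B=83.96 G=51.74
t=2.49: M=7.80 A=62.08 B=88.87 G=63.49
t=2.81: M=8.49 A=64.39 B=92.30 G=70.90
t=2.82: M=8.52 A=64.47 B=92.41 G=71.13
t=2.99: M=8.95 A=65.79 B=94.36 G=75.05
t=3.48: M=10.34 A=70.00 B=100.58 G=86.35
t=3.98: M=11.87 A=74.94 B=107.90 G=98.03
t=4.48: M=13.49 A=80.59 B=116.25 G=110.05
A(2.81)=64.394 < 64.407 but A(2.82)=64.470 ≥ 64.407, so the first grid time is t=2.82.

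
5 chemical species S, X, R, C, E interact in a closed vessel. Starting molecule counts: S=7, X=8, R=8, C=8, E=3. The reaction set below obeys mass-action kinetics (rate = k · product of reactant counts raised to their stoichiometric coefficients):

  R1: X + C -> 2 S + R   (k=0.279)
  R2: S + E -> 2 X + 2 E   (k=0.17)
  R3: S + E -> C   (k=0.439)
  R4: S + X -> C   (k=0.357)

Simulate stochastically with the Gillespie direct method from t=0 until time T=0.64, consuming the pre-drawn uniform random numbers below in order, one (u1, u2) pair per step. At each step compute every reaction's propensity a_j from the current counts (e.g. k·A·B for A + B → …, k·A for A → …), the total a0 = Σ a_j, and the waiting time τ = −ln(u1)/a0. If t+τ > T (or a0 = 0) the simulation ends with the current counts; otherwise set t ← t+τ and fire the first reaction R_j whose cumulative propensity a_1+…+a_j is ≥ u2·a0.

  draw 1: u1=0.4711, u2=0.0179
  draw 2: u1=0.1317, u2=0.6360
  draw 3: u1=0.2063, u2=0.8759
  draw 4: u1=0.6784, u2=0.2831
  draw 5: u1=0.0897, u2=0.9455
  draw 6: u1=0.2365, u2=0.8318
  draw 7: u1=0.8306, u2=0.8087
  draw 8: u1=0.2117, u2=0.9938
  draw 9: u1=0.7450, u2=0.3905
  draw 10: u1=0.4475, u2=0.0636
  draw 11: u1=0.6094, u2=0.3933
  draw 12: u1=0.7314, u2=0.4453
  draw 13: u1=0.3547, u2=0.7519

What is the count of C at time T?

C at T = 13

t=0.000: S=7 X=8 R=8 C=8 E=3
Draw 1: a1=17.856, a2=3.570, a3=9.219, a4=19.992, a0=50.637; τ=−ln(0.4711)/50.637=0.015 → t=0.015; u2·a0=0.0179·50.637=0.906 ≤ a1=17.856 → R1 fires; S=9 X=7 R=9 C=7 E=3
Draw 2: a1=13.671, a2=4.590, a3=11.853, a4=22.491, a0=52.605; τ=−ln(0.1317)/52.605=0.039 → t=0.053; u2·a0=0.6360·52.605=33.457; a1+…+a3=30.114 < 33.457 ≤ a1+…+a4=52.605 → R4 fires; S=8 X=6 R=9 C=8 E=3
Draw 3: a1=13.392, a2=4.080, a3=10.536, a4=17.136, a0=45.144; τ=−ln(0.2063)/45.144=0.035 → t=0.088; u2·a0=0.8759·45.144=39.542; a1+…+a3=28.008 < 39.542 ≤ a1+…+a4=45.144 → R4 fires; S=7 X=5 R=9 C=9 E=3
Draw 4: a1=12.555, a2=3.570, a3=9.219, a4=12.495, a0=37.839; τ=−ln(0.6784)/37.839=0.010 → t=0.099; u2·a0=0.2831·37.839=10.712 ≤ a1=12.555 → R1 fires; S=9 X=4 R=10 C=8 E=3
Draw 5: a1=8.928, a2=4.590, a3=11.853, a4=12.852, a0=38.223; τ=−ln(0.0897)/38.223=0.063 → t=0.162; u2·a0=0.9455·38.223=36.140; a1+…+a3=25.371 < 36.140 ≤ a1+…+a4=38.223 → R4 fires; S=8 X=3 R=10 C=9 E=3
Draw 6: a1=7.533, a2=4.080, a3=10.536, a4=8.568, a0=30.717; τ=−ln(0.2365)/30.717=0.047 → t=0.209; u2·a0=0.8318·30.717=25.550; a1+…+a3=22.149 < 25.550 ≤ a1+…+a4=30.717 → R4 fires; S=7 X=2 R=10 C=10 E=3
Draw 7: a1=5.580, a2=3.570, a3=9.219, a4=4.998, a0=23.367; τ=−ln(0.8306)/23.367=0.008 → t=0.217; u2·a0=0.8087·23.367=18.897; a1+…+a3=18.369 < 18.897 ≤ a1+…+a4=23.367 → R4 fires; S=6 X=1 R=10 C=11 E=3
Draw 8: a1=3.069, a2=3.060, a3=7.902, a4=2.142, a0=16.173; τ=−ln(0.2117)/16.173=0.096 → t=0.313; u2·a0=0.9938·16.173=16.073; a1+…+a3=14.031 < 16.073 ≤ a1+…+a4=16.173 → R4 fires; S=5 X=0 R=10 C=12 E=3
Draw 9: a1=0.000, a2=2.550, a3=6.585, a4=0.000, a0=9.135; τ=−ln(0.7450)/9.135=0.032 → t=0.345; u2·a0=0.3905·9.135=3.567; a1+a2=2.550 < 3.567 ≤ a1+…+a3=9.135 → R3 fires; S=4 X=0 R=10 C=13 E=2
Draw 10: a1=0.000, a2=1.360, a3=3.512, a4=0.000, a0=4.872; τ=−ln(0.4475)/4.872=0.165 → t=0.510; u2·a0=0.0636·4.872=0.310; a1=0.000 < 0.310 ≤ a1+a2=1.360 → R2 fires; S=3 X=2 R=10 C=13 E=3
Draw 11: a1=7.254, a2=1.530, a3=3.951, a4=2.142, a0=14.877; τ=−ln(0.6094)/14.877=0.033 → t=0.543; u2·a0=0.3933·14.877=5.851 ≤ a1=7.254 → R1 fires; S=5 X=1 R=11 C=12 E=3
Draw 12: a1=3.348, a2=2.550, a3=6.585, a4=1.785, a0=14.268; τ=−ln(0.7314)/14.268=0.022 → t=0.565; u2·a0=0.4453·14.268=6.354; a1+a2=5.898 < 6.354 ≤ a1+…+a3=12.483 → R3 fires; S=4 X=1 R=11 C=13 E=2
Draw 13: a1=3.627, a2=1.360, a3=3.512, a4=1.428, a0=9.927; τ=−ln(0.3547)/9.927=0.104 → t=0.669 > T=0.64: stop.
Read off C at T=0.64: 13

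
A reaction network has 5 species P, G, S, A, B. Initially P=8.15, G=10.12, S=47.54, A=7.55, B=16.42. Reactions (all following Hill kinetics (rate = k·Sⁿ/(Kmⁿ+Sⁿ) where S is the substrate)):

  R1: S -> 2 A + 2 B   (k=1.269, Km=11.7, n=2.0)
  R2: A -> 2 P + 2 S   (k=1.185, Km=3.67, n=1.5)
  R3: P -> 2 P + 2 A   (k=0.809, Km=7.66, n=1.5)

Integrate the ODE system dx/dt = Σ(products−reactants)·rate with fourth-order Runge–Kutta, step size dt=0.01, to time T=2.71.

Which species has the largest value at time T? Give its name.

RK4 with dt=0.01: 271 steps to T=2.71. Trajectory (selected grid times):
t=0.00: P=8.15 G=10.12 S=47.54 A=7.55 B=16.42
t=0.30: P=8.82 G=10.12 S=47.72 A=8.26 B=17.14
t=0.60: P=9.51 G=10.12 S=47.92 A=8.97 B=17.86
t=0.90: P=10.23 G=10.12 S=48.13 A=9.70 B=18.58
t=1.20: P=10.96 G=10.12 S=48.35 A=10.42 B=19.29
t=1.51: P=11.74 G=10.12 S=48.59 A=11.18 B=20.04
t=1.81: P=12.50 G=10.12 S=48.84 A=11.93 B=20.76
t=2.11: P=13.28 G=10.12 S=49.09 A=12.67 B=21.48
t=2.41: P=14.07 G=10.12 S=49.35 A=13.43 B=22.20
t=2.71: P=14.87 G=10.12 S=49.61 A=14.19 B=22.92
At T=2.71: P=14.87 G=10.12 S=49.61 A=14.19 B=22.92; the largest is S.

Dominant species at T: S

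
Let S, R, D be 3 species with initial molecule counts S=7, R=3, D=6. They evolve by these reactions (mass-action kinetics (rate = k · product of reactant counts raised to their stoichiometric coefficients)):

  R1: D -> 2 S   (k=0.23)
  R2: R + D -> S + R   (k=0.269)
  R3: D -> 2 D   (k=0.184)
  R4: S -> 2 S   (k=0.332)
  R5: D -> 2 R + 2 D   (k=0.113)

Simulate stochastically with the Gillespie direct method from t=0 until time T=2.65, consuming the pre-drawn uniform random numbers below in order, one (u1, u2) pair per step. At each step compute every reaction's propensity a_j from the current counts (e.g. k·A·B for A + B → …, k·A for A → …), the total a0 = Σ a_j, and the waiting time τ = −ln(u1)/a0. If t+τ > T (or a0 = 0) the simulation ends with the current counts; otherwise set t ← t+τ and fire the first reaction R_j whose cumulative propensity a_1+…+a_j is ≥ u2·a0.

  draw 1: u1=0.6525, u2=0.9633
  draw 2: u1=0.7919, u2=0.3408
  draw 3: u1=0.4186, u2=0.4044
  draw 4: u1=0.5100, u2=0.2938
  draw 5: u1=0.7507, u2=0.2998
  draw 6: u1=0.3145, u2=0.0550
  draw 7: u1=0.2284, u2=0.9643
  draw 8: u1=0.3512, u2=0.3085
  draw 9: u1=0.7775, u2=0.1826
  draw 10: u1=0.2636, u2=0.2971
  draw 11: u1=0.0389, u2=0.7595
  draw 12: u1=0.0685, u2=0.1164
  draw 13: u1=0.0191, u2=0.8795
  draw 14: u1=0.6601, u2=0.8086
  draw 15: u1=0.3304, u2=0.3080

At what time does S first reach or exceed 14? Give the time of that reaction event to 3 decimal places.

t=0.000: S=7 R=3 D=6
Draw 1: a1=1.380, a2=4.842, a3=1.104, a4=2.324, a5=0.678, a0=10.328; τ=−ln(0.6525)/10.328=0.041 → t=0.041; u2·a0=0.9633·10.328=9.949; a1+…+a4=9.650 < 9.949 ≤ a1+…+a5=10.328 → R5 fires; S=7 R=5 D=7
Draw 2: a1=1.610, a2=9.415, a3=1.288, a4=2.324, a5=0.791, a0=15.428; τ=−ln(0.7919)/15.428=0.015 → t=0.056; u2·a0=0.3408·15.428=5.258; a1=1.610 < 5.258 ≤ a1+a2=11.025 → R2 fires; S=8 R=5 D=6
Draw 3: a1=1.380, a2=8.070, a3=1.104, a4=2.656, a5=0.678, a0=13.888; τ=−ln(0.4186)/13.888=0.063 → t=0.119; u2·a0=0.4044·13.888=5.616; a1=1.380 < 5.616 ≤ a1+a2=9.450 → R2 fires; S=9 R=5 D=5
Draw 4: a1=1.150, a2=6.725, a3=0.920, a4=2.988, a5=0.565, a0=12.348; τ=−ln(0.5100)/12.348=0.055 → t=0.174; u2·a0=0.2938·12.348=3.628; a1=1.150 < 3.628 ≤ a1+a2=7.875 → R2 fires; S=10 R=5 D=4
Draw 5: a1=0.920, a2=5.380, a3=0.736, a4=3.320, a5=0.452, a0=10.808; τ=−ln(0.7507)/10.808=0.027 → t=0.200; u2·a0=0.2998·10.808=3.240; a1=0.920 < 3.240 ≤ a1+a2=6.300 → R2 fires; S=11 R=5 D=3
Draw 6: a1=0.690, a2=4.035, a3=0.552, a4=3.652, a5=0.339, a0=9.268; τ=−ln(0.3145)/9.268=0.125 → t=0.325; u2·a0=0.0550·9.268=0.510 ≤ a1=0.690 → R1 fires; S=13 R=5 D=2
Draw 7: a1=0.460, a2=2.690, a3=0.368, a4=4.316, a5=0.226, a0=8.060; τ=−ln(0.2284)/8.060=0.183 → t=0.508; u2·a0=0.9643·8.060=7.772; a1+…+a3=3.518 < 7.772 ≤ a1+…+a4=7.834 → R4 fires; S=14 R=5 D=2
Draw 8: a1=0.460, a2=2.690, a3=0.368, a4=4.648, a5=0.226, a0=8.392; τ=−ln(0.3512)/8.392=0.125 → t=0.633; u2·a0=0.3085·8.392=2.589; a1=0.460 < 2.589 ≤ a1+a2=3.150 → R2 fires; S=15 R=5 D=1
Draw 9: a1=0.230, a2=1.345, a3=0.184, a4=4.980, a5=0.113, a0=6.852; τ=−ln(0.7775)/6.852=0.037 → t=0.670; u2·a0=0.1826·6.852=1.251; a1=0.230 < 1.251 ≤ a1+a2=1.575 → R2 fires; S=16 R=5 D=0
Draw 10: a1=0.000, a2=0.000, a3=0.000, a4=5.312, a5=0.000, a0=5.312; τ=−ln(0.2636)/5.312=0.251 → t=0.921; u2·a0=0.2971·5.312=1.578; a1+…+a3=0.000 < 1.578 ≤ a1+…+a4=5.312 → R4 fires; S=17 R=5 D=0
Draw 11: a1=0.000, a2=0.000, a3=0.000, a4=5.644, a5=0.000, a0=5.644; τ=−ln(0.0389)/5.644=0.575 → t=1.496; u2·a0=0.7595·5.644=4.287; a1+…+a3=0.000 < 4.287 ≤ a1+…+a4=5.644 → R4 fires; S=18 R=5 D=0
Draw 12: a1=0.000, a2=0.000, a3=0.000, a4=5.976, a5=0.000, a0=5.976; τ=−ln(0.0685)/5.976=0.449 → t=1.945; u2·a0=0.1164·5.976=0.696; a1+…+a3=0.000 < 0.696 ≤ a1+…+a4=5.976 → R4 fires; S=19 R=5 D=0
Draw 13: a1=0.000, a2=0.000, a3=0.000, a4=6.308, a5=0.000, a0=6.308; τ=−ln(0.0191)/6.308=0.627 → t=2.572; u2·a0=0.8795·6.308=5.548; a1+…+a3=0.000 < 5.548 ≤ a1+…+a4=6.308 → R4 fires; S=20 R=5 D=0
Draw 14: a1=0.000, a2=0.000, a3=0.000, a4=6.640, a5=0.000, a0=6.640; τ=−ln(0.6601)/6.640=0.063 → t=2.635; u2·a0=0.8086·6.640=5.369; a1+…+a3=0.000 < 5.369 ≤ a1+…+a4=6.640 → R4 fires; S=21 R=5 D=0
Draw 15: a1=0.000, a2=0.000, a3=0.000, a4=6.972, a5=0.000, a0=6.972; τ=−ln(0.3304)/6.972=0.159 → t=2.793 > T=2.65: stop.
S first becomes ≥ 14 when it reaches 14 at the event at t=0.508.

Threshold first reached at t = 0.508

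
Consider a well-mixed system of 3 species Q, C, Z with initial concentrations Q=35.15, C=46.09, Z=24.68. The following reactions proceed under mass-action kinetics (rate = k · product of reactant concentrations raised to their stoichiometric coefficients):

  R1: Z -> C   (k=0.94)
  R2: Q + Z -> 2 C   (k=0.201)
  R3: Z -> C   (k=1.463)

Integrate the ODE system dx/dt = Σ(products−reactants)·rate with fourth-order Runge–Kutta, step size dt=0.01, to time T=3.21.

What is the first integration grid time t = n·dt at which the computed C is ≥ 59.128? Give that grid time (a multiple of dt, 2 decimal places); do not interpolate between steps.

RK4 with dt=0.01: 321 steps to T=3.21. Trajectory (selected grid times):
t=0.00: Q=35.15 C=46.09 Z=24.68
t=0.04: Q=29.76 C=58.86 Z=17.30
t=0.05: Q=28.78 C=61.21 Z=15.93
t=0.36: Q=19.44 C=84.60 Z=1.89
t=0.71: Q=18.42 C=87.29 Z=0.22
t=1.07: Q=18.30 C=87.60 Z=0.02
t=1.43: Q=18.29 C=87.63 Z=0.00
t=1.78: Q=18.28 C=87.64 Z=0.00
t=2.14: Q=18.28 C=87.64 Z=0.00
t=2.50: Q=18.28 C=87.64 Z=0.00
t=2.85: Q=18.28 C=87.64 Z=0.00
t=3.21: Q=18.28 C=87.64 Z=0.00
C(0.04)=58.857 < 59.128 but C(0.05)=61.209 ≥ 59.128, so the first grid time is t=0.05.

Threshold first reached at t = 0.05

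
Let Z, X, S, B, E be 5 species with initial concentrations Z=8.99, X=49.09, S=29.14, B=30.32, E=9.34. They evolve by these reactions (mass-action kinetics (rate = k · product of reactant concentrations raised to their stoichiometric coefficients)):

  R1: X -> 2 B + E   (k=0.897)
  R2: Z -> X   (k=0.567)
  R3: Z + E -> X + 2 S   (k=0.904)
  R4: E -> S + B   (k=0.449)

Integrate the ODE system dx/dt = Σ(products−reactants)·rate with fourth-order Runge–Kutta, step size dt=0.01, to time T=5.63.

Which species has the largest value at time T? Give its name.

Dominant species at T: B

RK4 with dt=0.01: 563 steps to T=5.63. Trajectory (selected grid times):
t=0.00: Z=8.99 X=49.09 S=29.14 B=30.32 E=9.34
t=0.63: Z=0.00 X=33.56 S=49.92 B=83.28 E=21.50
t=1.25: Z=0.00 X=19.25 S=57.13 B=119.12 E=28.61
t=1.88: Z=0.00 X=10.94 S=65.34 B=143.96 E=28.70
t=2.50: Z=0.00 X=6.27 S=72.96 B=160.91 E=25.75
t=3.13: Z=0.00 X=3.56 S=79.69 B=173.05 E=21.73
t=3.75: Z=0.00 X=2.04 S=85.18 B=181.58 E=17.76
t=4.38: Z=0.00 X=1.16 S=89.68 B=187.85 E=14.14
t=5.00: Z=0.00 X=0.67 S=93.18 B=192.34 E=11.13
t=5.63: Z=0.00 X=0.38 S=95.97 B=195.70 E=8.64
At T=5.63: Z=0.00 X=0.38 S=95.97 B=195.70 E=8.64; the largest is B.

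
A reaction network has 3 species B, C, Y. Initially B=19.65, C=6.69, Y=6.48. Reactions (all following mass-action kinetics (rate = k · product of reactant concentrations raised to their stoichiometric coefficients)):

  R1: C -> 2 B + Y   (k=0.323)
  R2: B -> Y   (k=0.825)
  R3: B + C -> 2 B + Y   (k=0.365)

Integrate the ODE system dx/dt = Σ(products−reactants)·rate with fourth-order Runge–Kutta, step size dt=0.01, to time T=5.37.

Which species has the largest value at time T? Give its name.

RK4 with dt=0.01: 537 steps to T=5.37. Trajectory (selected grid times):
t=0.00: B=19.65 C=6.69 Y=6.48
t=0.60: B=16.63 C=0.07 Y=23.01
t=1.19: B=10.27 C=0.00 Y=29.50
t=1.79: B=6.26 C=0.00 Y=33.52
t=2.39: B=3.82 C=0.00 Y=35.96
t=2.98: B=2.35 C=0.00 Y=37.44
t=3.58: B=1.43 C=0.00 Y=38.35
t=4.18: B=0.87 C=0.00 Y=38.91
t=4.77: B=0.54 C=0.00 Y=39.25
t=5.37: B=0.33 C=0.00 Y=39.46
At T=5.37: B=0.33 C=0.00 Y=39.46; the largest is Y.

Dominant species at T: Y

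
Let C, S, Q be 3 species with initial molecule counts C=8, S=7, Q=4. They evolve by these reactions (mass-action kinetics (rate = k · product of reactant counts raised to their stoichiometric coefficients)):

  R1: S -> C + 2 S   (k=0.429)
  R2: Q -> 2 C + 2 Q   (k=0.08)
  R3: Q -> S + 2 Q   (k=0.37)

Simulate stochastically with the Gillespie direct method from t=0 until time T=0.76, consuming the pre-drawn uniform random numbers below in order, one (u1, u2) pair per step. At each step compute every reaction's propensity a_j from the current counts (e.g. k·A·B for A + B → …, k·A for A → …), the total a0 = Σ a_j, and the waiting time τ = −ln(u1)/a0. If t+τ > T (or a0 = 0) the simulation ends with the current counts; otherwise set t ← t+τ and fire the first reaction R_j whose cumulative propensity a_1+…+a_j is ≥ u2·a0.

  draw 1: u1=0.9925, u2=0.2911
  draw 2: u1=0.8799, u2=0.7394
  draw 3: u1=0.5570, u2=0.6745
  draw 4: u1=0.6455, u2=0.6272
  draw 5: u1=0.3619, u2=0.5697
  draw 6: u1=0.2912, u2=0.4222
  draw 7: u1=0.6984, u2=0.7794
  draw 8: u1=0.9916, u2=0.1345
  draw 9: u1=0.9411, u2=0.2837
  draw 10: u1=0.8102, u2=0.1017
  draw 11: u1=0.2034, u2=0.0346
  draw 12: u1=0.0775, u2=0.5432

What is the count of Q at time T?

Q at T = 9

t=0.000: C=8 S=7 Q=4
Draw 1: a1=3.003, a2=0.320, a3=1.480, a0=4.803; τ=−ln(0.9925)/4.803=0.002 → t=0.002; u2·a0=0.2911·4.803=1.398 ≤ a1=3.003 → R1 fires; C=9 S=8 Q=4
Draw 2: a1=3.432, a2=0.320, a3=1.480, a0=5.232; τ=−ln(0.8799)/5.232=0.024 → t=0.026; u2·a0=0.7394·5.232=3.869; a1+a2=3.752 < 3.869 ≤ a1+…+a3=5.232 → R3 fires; C=9 S=9 Q=5
Draw 3: a1=3.861, a2=0.400, a3=1.850, a0=6.111; τ=−ln(0.5570)/6.111=0.096 → t=0.122; u2·a0=0.6745·6.111=4.122; a1=3.861 < 4.122 ≤ a1+a2=4.261 → R2 fires; C=11 S=9 Q=6
Draw 4: a1=3.861, a2=0.480, a3=2.220, a0=6.561; τ=−ln(0.6455)/6.561=0.067 → t=0.188; u2·a0=0.6272·6.561=4.115; a1=3.861 < 4.115 ≤ a1+a2=4.341 → R2 fires; C=13 S=9 Q=7
Draw 5: a1=3.861, a2=0.560, a3=2.590, a0=7.011; τ=−ln(0.3619)/7.011=0.145 → t=0.333; u2·a0=0.5697·7.011=3.994; a1=3.861 < 3.994 ≤ a1+a2=4.421 → R2 fires; C=15 S=9 Q=8
Draw 6: a1=3.861, a2=0.640, a3=2.960, a0=7.461; τ=−ln(0.2912)/7.461=0.165 → t=0.499; u2·a0=0.4222·7.461=3.150 ≤ a1=3.861 → R1 fires; C=16 S=10 Q=8
Draw 7: a1=4.290, a2=0.640, a3=2.960, a0=7.890; τ=−ln(0.6984)/7.890=0.045 → t=0.544; u2·a0=0.7794·7.890=6.149; a1+a2=4.930 < 6.149 ≤ a1+…+a3=7.890 → R3 fires; C=16 S=11 Q=9
Draw 8: a1=4.719, a2=0.720, a3=3.330, a0=8.769; τ=−ln(0.9916)/8.769=0.001 → t=0.545; u2·a0=0.1345·8.769=1.179 ≤ a1=4.719 → R1 fires; C=17 S=12 Q=9
Draw 9: a1=5.148, a2=0.720, a3=3.330, a0=9.198; τ=−ln(0.9411)/9.198=0.007 → t=0.552; u2·a0=0.2837·9.198=2.609 ≤ a1=5.148 → R1 fires; C=18 S=13 Q=9
Draw 10: a1=5.577, a2=0.720, a3=3.330, a0=9.627; τ=−ln(0.8102)/9.627=0.022 → t=0.574; u2·a0=0.1017·9.627=0.979 ≤ a1=5.577 → R1 fires; C=19 S=14 Q=9
Draw 11: a1=6.006, a2=0.720, a3=3.330, a0=10.056; τ=−ln(0.2034)/10.056=0.158 → t=0.732; u2·a0=0.0346·10.056=0.348 ≤ a1=6.006 → R1 fires; C=20 S=15 Q=9
Draw 12: a1=6.435, a2=0.720, a3=3.330, a0=10.485; τ=−ln(0.0775)/10.485=0.244 → t=0.976 > T=0.76: stop.
Read off Q at T=0.76: 9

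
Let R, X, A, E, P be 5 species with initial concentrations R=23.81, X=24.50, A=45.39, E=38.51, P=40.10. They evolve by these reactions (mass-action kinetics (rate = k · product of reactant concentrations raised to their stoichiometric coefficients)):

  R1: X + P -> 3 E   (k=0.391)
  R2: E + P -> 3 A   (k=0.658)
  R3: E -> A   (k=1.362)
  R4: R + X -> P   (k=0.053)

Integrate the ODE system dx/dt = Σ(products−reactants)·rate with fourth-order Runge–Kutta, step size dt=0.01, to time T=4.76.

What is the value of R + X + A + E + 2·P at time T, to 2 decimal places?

Value at T = 212.41

Check how each reaction changes W = R + X + A + E + 2·P (weight of products minus weight of reactants):
R1: X + P -> 3 E: (1·3) − (1·1 + 2·1) = 3 − 3 = 0
R2: E + P -> 3 A: (1·3) − (1·1 + 2·1) = 3 − 3 = 0
R3: E -> A: (1·1) − (1·1) = 1 − 1 = 0
R4: R + X -> P: (2·1) − (1·1 + 1·1) = 2 − 2 = 0
Every reaction leaves W unchanged, so W is conserved and no simulation is needed: W(T) = W(0) = 23.81 + 24.50 + 45.39 + 38.51 + 2·40.10 = 212.41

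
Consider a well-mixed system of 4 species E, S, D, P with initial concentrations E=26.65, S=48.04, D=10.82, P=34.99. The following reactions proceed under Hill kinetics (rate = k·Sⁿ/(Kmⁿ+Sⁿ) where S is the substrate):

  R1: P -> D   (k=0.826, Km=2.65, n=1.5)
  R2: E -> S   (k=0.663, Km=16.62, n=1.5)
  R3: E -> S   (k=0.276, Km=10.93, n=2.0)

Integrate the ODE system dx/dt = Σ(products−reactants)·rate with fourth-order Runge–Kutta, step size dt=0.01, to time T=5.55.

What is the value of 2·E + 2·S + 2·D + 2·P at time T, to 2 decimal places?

Value at T = 241.00

Check how each reaction changes W = 2·E + 2·S + 2·D + 2·P (weight of products minus weight of reactants):
R1: P -> D: (2·1) − (2·1) = 2 − 2 = 0
R2: E -> S: (2·1) − (2·1) = 2 − 2 = 0
R3: E -> S: (2·1) − (2·1) = 2 − 2 = 0
Every reaction leaves W unchanged, so W is conserved and no simulation is needed: W(T) = W(0) = 2·26.65 + 2·48.04 + 2·10.82 + 2·34.99 = 241.00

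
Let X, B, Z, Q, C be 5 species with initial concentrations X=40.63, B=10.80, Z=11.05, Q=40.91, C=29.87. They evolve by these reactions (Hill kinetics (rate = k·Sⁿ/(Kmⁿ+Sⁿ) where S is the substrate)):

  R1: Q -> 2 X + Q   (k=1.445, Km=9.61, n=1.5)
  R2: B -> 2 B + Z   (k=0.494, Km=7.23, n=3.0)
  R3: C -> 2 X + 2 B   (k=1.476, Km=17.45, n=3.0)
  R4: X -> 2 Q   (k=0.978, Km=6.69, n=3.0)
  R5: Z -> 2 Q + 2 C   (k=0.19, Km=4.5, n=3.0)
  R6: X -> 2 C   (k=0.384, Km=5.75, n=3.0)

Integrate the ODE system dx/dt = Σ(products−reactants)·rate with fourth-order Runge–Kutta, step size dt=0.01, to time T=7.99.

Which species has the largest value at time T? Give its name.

Dominant species at T: X

RK4 with dt=0.01: 799 steps to T=7.99. Trajectory (selected grid times):
t=0.00: X=40.63 B=10.80 Z=11.05 Q=40.91 C=29.87
t=0.89: X=43.93 B=13.35 Z=11.25 Q=42.96 C=29.77
t=1.78: X=47.24 B=15.93 Z=11.48 Q=45.02 C=29.68
t=2.66: X=50.52 B=18.49 Z=11.73 Q=47.05 C=29.59
t=3.55: X=53.85 B=21.09 Z=11.99 Q=49.11 C=29.51
t=4.44: X=57.19 B=23.69 Z=12.25 Q=51.17 C=29.43
t=5.33: X=60.54 B=26.29 Z=12.52 Q=53.23 C=29.34
t=6.21: X=63.85 B=28.86 Z=12.79 Q=55.27 C=29.27
t=7.10: X=67.21 B=31.46 Z=13.06 Q=57.33 C=29.19
t=7.99: X=70.57 B=34.06 Z=13.33 Q=59.39 C=29.12
At T=7.99: X=70.57 B=34.06 Z=13.33 Q=59.39 C=29.12; the largest is X.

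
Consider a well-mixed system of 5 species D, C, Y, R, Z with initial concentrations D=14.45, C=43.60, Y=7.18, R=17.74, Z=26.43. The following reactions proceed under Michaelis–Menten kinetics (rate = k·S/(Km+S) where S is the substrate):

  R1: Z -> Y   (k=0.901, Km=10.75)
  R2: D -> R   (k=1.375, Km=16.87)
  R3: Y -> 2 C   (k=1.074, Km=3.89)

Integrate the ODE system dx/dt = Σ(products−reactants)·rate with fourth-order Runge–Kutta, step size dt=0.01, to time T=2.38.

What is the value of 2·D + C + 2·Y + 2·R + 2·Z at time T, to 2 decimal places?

Value at T = 175.20

Check how each reaction changes W = 2·D + C + 2·Y + 2·R + 2·Z (weight of products minus weight of reactants):
R1: Z -> Y: (2·1) − (2·1) = 2 − 2 = 0
R2: D -> R: (2·1) − (2·1) = 2 − 2 = 0
R3: Y -> 2 C: (1·2) − (2·1) = 2 − 2 = 0
Every reaction leaves W unchanged, so W is conserved and no simulation is needed: W(T) = W(0) = 2·14.45 + 43.60 + 2·7.18 + 2·17.74 + 2·26.43 = 175.20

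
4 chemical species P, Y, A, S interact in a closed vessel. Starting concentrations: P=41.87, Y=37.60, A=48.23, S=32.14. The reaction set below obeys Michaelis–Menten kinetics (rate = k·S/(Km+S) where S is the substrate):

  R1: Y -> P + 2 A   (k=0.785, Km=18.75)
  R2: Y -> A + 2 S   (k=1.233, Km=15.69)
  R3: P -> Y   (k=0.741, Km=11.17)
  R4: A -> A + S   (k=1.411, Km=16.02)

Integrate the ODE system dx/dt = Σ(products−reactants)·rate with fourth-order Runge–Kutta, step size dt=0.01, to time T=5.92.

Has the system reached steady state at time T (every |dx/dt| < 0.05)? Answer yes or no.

Steady state at T: no

RK4 with dt=0.01: 592 steps to T=5.92. Trajectory (selected grid times):
t=0.00: P=41.87 Y=37.60 A=48.23 S=32.14
t=0.66: P=41.83 Y=37.07 A=49.49 S=33.99
t=1.32: P=41.79 Y=36.54 A=50.75 S=35.83
t=1.97: P=41.74 Y=36.02 A=51.98 S=37.65
t=2.63: P=41.70 Y=35.50 A=53.23 S=39.50
t=3.29: P=41.65 Y=34.99 A=54.47 S=41.34
t=3.95: P=41.60 Y=34.48 A=55.70 S=43.18
t=4.60: P=41.55 Y=33.98 A=56.91 S=45.00
t=5.26: P=41.50 Y=33.48 A=58.13 S=46.84
t=5.92: P=41.44 Y=32.98 A=59.35 S=48.67
Rates at T: R1=0.5005, R2=0.8355, R3=0.5837, R4=1.1111
dx/dt at T (Σ net stoichiometry × rate): P=-0.0832, Y=-0.7522, A=+1.8364, S=+2.7820
Largest |dx/dt| is |+2.7820| (S) ≥ 0.05 → not steady.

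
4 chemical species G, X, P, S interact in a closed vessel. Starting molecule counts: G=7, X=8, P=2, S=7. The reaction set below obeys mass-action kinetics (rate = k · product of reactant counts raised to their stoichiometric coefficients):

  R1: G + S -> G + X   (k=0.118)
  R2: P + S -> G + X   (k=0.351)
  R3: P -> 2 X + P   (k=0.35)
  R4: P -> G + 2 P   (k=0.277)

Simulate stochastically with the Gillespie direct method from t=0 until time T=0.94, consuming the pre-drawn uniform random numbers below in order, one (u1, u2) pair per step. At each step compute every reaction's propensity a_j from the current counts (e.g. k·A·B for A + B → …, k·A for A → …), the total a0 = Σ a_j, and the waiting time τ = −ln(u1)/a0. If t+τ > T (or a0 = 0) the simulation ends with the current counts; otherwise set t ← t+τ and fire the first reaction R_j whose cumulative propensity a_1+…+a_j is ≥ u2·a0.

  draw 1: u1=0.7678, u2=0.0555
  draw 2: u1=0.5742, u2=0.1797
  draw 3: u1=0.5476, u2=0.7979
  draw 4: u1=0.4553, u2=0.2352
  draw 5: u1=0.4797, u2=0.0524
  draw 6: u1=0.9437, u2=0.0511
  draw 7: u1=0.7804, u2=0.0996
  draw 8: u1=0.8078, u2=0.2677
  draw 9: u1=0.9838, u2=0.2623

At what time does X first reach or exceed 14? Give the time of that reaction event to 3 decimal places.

t=0.000: G=7 X=8 P=2 S=7
Draw 1: a1=5.782, a2=4.914, a3=0.700, a4=0.554, a0=11.950; τ=−ln(0.7678)/11.950=0.022 → t=0.022; u2·a0=0.0555·11.950=0.663 ≤ a1=5.782 → R1 fires; G=7 X=9 P=2 S=6
Draw 2: a1=4.956, a2=4.212, a3=0.700, a4=0.554, a0=10.422; τ=−ln(0.5742)/10.422=0.053 → t=0.075; u2·a0=0.1797·10.422=1.873 ≤ a1=4.956 → R1 fires; G=7 X=10 P=2 S=5
Draw 3: a1=4.130, a2=3.510, a3=0.700, a4=0.554, a0=8.894; τ=−ln(0.5476)/8.894=0.068 → t=0.143; u2·a0=0.7979·8.894=7.097; a1=4.130 < 7.097 ≤ a1+a2=7.640 → R2 fires; G=8 X=11 P=1 S=4
Draw 4: a1=3.776, a2=1.404, a3=0.350, a4=0.277, a0=5.807; τ=−ln(0.4553)/5.807=0.135 → t=0.279; u2·a0=0.2352·5.807=1.366 ≤ a1=3.776 → R1 fires; G=8 X=12 P=1 S=3
Draw 5: a1=2.832, a2=1.053, a3=0.350, a4=0.277, a0=4.512; τ=−ln(0.4797)/4.512=0.163 → t=0.441; u2·a0=0.0524·4.512=0.236 ≤ a1=2.832 → R1 fires; G=8 X=13 P=1 S=2
Draw 6: a1=1.888, a2=0.702, a3=0.350, a4=0.277, a0=3.217; τ=−ln(0.9437)/3.217=0.018 → t=0.459; u2·a0=0.0511·3.217=0.164 ≤ a1=1.888 → R1 fires; G=8 X=14 P=1 S=1
Draw 7: a1=0.944, a2=0.351, a3=0.350, a4=0.277, a0=1.922; τ=−ln(0.7804)/1.922=0.129 → t=0.588; u2·a0=0.0996·1.922=0.191 ≤ a1=0.944 → R1 fires; G=8 X=15 P=1 S=0
Draw 8: a1=0.000, a2=0.000, a3=0.350, a4=0.277, a0=0.627; τ=−ln(0.8078)/0.627=0.340 → t=0.929; u2·a0=0.2677·0.627=0.168; a1+a2=0.000 < 0.168 ≤ a1+…+a3=0.350 → R3 fires; G=8 X=17 P=1 S=0
Draw 9: a1=0.000, a2=0.000, a3=0.350, a4=0.277, a0=0.627; τ=−ln(0.9838)/0.627=0.026 → t=0.955 > T=0.94: stop.
X first becomes ≥ 14 when it reaches 14 at the event at t=0.459.

Threshold first reached at t = 0.459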